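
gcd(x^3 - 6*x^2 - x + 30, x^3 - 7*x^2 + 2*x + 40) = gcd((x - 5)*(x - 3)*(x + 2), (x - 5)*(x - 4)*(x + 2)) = x^2 - 3*x - 10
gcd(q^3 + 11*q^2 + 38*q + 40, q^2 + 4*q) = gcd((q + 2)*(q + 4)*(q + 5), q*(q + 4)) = q + 4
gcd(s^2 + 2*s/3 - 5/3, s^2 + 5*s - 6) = s - 1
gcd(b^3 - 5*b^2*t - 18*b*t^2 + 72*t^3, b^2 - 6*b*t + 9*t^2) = -b + 3*t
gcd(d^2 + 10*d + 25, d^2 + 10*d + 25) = d^2 + 10*d + 25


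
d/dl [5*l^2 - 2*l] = 10*l - 2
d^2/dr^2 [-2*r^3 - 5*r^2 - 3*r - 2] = -12*r - 10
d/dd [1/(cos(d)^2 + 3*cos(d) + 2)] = (2*cos(d) + 3)*sin(d)/(cos(d)^2 + 3*cos(d) + 2)^2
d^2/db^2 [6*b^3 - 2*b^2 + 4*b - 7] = 36*b - 4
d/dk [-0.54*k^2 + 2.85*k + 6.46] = 2.85 - 1.08*k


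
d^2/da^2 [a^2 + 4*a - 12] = 2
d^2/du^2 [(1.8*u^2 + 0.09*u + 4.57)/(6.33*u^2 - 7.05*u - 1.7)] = (167.867802*u^3 + 1214.908038*u^2 - 1217.84769*u + 560.88309)/(253.636137*u^6 - 847.457235*u^5 + 739.499085*u^4 + 104.787675*u^3 - 198.60165*u^2 - 61.1235*u - 4.913)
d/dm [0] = 0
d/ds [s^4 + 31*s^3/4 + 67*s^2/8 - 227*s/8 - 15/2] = 4*s^3 + 93*s^2/4 + 67*s/4 - 227/8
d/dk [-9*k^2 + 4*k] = 4 - 18*k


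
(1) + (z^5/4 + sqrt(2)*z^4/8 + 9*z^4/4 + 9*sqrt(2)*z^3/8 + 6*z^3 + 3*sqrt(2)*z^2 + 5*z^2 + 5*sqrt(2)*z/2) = z^5/4 + sqrt(2)*z^4/8 + 9*z^4/4 + 9*sqrt(2)*z^3/8 + 6*z^3 + 3*sqrt(2)*z^2 + 5*z^2 + 5*sqrt(2)*z/2 + 1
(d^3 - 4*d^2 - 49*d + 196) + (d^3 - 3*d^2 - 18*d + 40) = 2*d^3 - 7*d^2 - 67*d + 236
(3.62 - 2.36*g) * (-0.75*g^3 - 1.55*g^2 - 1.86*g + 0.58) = 1.77*g^4 + 0.943*g^3 - 1.2214*g^2 - 8.102*g + 2.0996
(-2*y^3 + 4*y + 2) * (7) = -14*y^3 + 28*y + 14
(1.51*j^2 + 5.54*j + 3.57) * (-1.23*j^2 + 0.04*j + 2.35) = -1.8573*j^4 - 6.7538*j^3 - 0.621*j^2 + 13.1618*j + 8.3895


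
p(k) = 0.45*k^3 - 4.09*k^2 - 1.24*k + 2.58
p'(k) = 1.35*k^2 - 8.18*k - 1.24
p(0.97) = -2.06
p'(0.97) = -7.90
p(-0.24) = 2.64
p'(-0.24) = 0.80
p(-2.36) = -23.19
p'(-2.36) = 25.58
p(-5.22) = -166.40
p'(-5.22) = 78.24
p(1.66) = -8.69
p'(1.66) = -11.10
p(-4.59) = -121.41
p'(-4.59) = 64.75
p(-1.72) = -9.68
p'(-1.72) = 16.82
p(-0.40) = 2.39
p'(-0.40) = 2.25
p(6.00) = -54.90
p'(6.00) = -1.72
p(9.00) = -11.82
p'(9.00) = 34.49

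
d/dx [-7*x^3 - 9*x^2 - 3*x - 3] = -21*x^2 - 18*x - 3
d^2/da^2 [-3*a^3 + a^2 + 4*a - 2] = 2 - 18*a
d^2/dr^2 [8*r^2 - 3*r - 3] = 16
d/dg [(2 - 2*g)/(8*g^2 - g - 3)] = 2*(-8*g^2 + g + (g - 1)*(16*g - 1) + 3)/(-8*g^2 + g + 3)^2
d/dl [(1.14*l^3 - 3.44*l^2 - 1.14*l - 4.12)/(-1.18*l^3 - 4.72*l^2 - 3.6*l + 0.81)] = (-9.44*l^4 - 10.8984*l^3 - 4.8114*l^2 - 44.4656*l - 15.7554)/(1.3924*l^6 + 11.1392*l^5 + 30.7744*l^4 + 32.0724*l^3 + 5.3136*l^2 - 5.832*l + 0.6561)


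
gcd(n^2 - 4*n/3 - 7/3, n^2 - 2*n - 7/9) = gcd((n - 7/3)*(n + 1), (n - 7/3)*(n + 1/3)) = n - 7/3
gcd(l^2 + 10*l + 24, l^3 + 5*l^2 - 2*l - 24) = l + 4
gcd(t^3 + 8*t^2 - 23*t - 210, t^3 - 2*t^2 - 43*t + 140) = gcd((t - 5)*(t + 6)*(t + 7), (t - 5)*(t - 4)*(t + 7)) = t^2 + 2*t - 35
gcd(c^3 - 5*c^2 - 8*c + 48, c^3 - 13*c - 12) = c^2 - c - 12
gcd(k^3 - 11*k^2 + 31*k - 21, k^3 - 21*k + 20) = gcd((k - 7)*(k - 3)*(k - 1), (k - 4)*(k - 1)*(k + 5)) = k - 1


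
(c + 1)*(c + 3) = c^2 + 4*c + 3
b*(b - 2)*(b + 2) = b^3 - 4*b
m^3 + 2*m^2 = m^2*(m + 2)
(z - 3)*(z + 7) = z^2 + 4*z - 21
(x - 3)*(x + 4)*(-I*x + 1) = -I*x^3 + x^2 - I*x^2 + x + 12*I*x - 12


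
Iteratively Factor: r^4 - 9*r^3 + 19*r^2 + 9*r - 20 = (r - 4)*(r^3 - 5*r^2 - r + 5) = (r - 4)*(r + 1)*(r^2 - 6*r + 5) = (r - 4)*(r - 1)*(r + 1)*(r - 5)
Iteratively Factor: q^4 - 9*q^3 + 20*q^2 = (q)*(q^3 - 9*q^2 + 20*q) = q*(q - 5)*(q^2 - 4*q) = q^2*(q - 5)*(q - 4)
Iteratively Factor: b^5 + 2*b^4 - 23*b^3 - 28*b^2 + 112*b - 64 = (b - 4)*(b^4 + 6*b^3 + b^2 - 24*b + 16) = (b - 4)*(b - 1)*(b^3 + 7*b^2 + 8*b - 16) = (b - 4)*(b - 1)*(b + 4)*(b^2 + 3*b - 4) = (b - 4)*(b - 1)*(b + 4)^2*(b - 1)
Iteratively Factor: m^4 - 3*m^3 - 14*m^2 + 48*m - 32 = (m - 2)*(m^3 - m^2 - 16*m + 16) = (m - 2)*(m - 1)*(m^2 - 16) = (m - 4)*(m - 2)*(m - 1)*(m + 4)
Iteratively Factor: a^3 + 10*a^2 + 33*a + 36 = (a + 4)*(a^2 + 6*a + 9) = (a + 3)*(a + 4)*(a + 3)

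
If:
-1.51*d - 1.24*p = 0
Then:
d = -0.821192052980132*p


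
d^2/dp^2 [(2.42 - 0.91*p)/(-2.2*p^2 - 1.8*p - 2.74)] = ((7.372 - 12.012*p)*(2.2*p^2 + 1.8*p + 2.74) + (0.91*p - 2.42)*(4.4*p + 1.8)*(8.8*p + 3.6))/(2.2*p^2 + 1.8*p + 2.74)^3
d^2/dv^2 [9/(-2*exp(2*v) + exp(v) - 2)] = 9*(-2*(4*exp(v) - 1)^2*exp(v) + (8*exp(v) - 1)*(2*exp(2*v) - exp(v) + 2))*exp(v)/(2*exp(2*v) - exp(v) + 2)^3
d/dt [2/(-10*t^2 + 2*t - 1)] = 4*(10*t - 1)/(10*t^2 - 2*t + 1)^2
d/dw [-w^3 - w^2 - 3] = w*(-3*w - 2)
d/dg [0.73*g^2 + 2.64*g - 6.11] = 1.46*g + 2.64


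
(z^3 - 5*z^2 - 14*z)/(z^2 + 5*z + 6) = z*(z - 7)/(z + 3)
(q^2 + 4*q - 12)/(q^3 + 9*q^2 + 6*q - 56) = (q + 6)/(q^2 + 11*q + 28)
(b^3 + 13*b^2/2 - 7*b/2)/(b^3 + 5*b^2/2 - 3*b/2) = (b + 7)/(b + 3)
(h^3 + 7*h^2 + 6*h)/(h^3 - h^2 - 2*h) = (h + 6)/(h - 2)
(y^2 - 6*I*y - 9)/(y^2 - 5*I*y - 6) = (y - 3*I)/(y - 2*I)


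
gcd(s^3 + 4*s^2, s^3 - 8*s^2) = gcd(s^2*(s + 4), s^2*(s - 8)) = s^2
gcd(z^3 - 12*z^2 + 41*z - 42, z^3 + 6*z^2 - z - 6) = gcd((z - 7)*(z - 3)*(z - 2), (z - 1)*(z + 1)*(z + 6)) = 1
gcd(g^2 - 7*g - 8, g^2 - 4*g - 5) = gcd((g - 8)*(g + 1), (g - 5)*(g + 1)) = g + 1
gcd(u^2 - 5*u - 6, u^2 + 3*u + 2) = u + 1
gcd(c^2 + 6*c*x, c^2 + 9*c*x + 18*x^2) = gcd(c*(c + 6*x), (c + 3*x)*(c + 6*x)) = c + 6*x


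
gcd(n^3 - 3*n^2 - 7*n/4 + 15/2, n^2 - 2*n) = n - 2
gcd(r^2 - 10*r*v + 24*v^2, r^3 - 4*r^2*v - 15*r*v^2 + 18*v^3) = r - 6*v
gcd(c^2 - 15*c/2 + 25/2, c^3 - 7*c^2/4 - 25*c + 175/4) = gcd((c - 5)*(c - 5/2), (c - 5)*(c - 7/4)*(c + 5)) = c - 5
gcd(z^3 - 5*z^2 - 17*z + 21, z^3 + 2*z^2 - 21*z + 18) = z - 1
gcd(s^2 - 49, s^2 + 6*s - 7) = s + 7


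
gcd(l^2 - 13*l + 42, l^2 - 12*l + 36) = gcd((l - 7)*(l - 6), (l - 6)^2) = l - 6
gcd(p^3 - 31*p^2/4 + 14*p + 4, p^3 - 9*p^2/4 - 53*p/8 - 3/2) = p^2 - 15*p/4 - 1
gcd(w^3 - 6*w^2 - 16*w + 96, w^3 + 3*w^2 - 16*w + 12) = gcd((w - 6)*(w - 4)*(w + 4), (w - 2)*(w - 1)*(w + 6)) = 1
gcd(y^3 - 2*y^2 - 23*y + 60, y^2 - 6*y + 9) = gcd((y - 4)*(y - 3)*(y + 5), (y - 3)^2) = y - 3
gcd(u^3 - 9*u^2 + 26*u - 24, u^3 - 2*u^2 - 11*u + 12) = u - 4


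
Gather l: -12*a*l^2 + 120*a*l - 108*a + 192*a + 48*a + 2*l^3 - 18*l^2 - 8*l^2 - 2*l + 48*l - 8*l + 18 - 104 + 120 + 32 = 132*a + 2*l^3 + l^2*(-12*a - 26) + l*(120*a + 38) + 66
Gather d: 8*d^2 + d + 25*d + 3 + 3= 8*d^2 + 26*d + 6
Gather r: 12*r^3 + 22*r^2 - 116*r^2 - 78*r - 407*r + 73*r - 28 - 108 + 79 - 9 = 12*r^3 - 94*r^2 - 412*r - 66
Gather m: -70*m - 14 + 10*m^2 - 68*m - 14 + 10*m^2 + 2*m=20*m^2 - 136*m - 28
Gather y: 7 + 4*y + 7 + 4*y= 8*y + 14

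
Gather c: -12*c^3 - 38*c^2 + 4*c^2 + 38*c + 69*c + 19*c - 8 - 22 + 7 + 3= -12*c^3 - 34*c^2 + 126*c - 20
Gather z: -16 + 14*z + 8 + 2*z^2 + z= 2*z^2 + 15*z - 8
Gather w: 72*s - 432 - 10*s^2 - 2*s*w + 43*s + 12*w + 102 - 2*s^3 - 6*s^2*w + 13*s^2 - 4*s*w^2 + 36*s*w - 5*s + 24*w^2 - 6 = -2*s^3 + 3*s^2 + 110*s + w^2*(24 - 4*s) + w*(-6*s^2 + 34*s + 12) - 336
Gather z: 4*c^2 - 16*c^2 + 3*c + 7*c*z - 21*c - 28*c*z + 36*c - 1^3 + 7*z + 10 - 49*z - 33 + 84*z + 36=-12*c^2 + 18*c + z*(42 - 21*c) + 12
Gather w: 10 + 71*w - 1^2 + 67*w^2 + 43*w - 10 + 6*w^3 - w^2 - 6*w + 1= 6*w^3 + 66*w^2 + 108*w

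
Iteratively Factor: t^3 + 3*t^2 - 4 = (t - 1)*(t^2 + 4*t + 4) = (t - 1)*(t + 2)*(t + 2)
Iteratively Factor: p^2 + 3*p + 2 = (p + 1)*(p + 2)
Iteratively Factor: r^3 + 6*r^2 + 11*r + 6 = (r + 3)*(r^2 + 3*r + 2) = (r + 1)*(r + 3)*(r + 2)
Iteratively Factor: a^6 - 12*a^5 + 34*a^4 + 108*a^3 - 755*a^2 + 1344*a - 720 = (a - 3)*(a^5 - 9*a^4 + 7*a^3 + 129*a^2 - 368*a + 240) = (a - 5)*(a - 3)*(a^4 - 4*a^3 - 13*a^2 + 64*a - 48) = (a - 5)*(a - 3)^2*(a^3 - a^2 - 16*a + 16) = (a - 5)*(a - 4)*(a - 3)^2*(a^2 + 3*a - 4) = (a - 5)*(a - 4)*(a - 3)^2*(a - 1)*(a + 4)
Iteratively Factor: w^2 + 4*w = (w)*(w + 4)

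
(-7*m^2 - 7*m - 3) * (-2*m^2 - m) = 14*m^4 + 21*m^3 + 13*m^2 + 3*m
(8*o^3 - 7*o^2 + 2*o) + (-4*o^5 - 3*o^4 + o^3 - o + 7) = -4*o^5 - 3*o^4 + 9*o^3 - 7*o^2 + o + 7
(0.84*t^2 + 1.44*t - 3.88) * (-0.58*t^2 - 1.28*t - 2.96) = -0.4872*t^4 - 1.9104*t^3 - 2.0792*t^2 + 0.704000000000001*t + 11.4848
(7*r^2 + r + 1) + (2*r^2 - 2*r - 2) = 9*r^2 - r - 1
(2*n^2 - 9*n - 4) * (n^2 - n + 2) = 2*n^4 - 11*n^3 + 9*n^2 - 14*n - 8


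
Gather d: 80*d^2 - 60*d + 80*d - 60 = 80*d^2 + 20*d - 60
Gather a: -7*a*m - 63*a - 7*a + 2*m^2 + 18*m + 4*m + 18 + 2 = a*(-7*m - 70) + 2*m^2 + 22*m + 20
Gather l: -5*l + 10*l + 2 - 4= 5*l - 2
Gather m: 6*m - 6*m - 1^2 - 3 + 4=0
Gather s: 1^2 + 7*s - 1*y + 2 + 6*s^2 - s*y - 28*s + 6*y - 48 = 6*s^2 + s*(-y - 21) + 5*y - 45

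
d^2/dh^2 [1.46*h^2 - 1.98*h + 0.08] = 2.92000000000000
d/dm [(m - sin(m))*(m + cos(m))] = -sqrt(2)*m*sin(m + pi/4) + 2*m - cos(2*m) + sqrt(2)*cos(m + pi/4)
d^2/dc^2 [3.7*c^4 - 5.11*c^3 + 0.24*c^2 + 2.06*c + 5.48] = 44.4*c^2 - 30.66*c + 0.48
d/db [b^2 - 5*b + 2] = 2*b - 5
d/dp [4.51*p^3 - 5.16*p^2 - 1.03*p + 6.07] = 13.53*p^2 - 10.32*p - 1.03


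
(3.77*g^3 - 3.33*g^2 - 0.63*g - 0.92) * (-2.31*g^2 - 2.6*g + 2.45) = -8.7087*g^5 - 2.1097*g^4 + 19.3498*g^3 - 4.3953*g^2 + 0.8485*g - 2.254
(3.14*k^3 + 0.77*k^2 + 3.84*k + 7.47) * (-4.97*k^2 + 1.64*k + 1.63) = -15.6058*k^5 + 1.3227*k^4 - 12.7038*k^3 - 29.5732*k^2 + 18.51*k + 12.1761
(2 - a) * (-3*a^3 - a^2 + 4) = 3*a^4 - 5*a^3 - 2*a^2 - 4*a + 8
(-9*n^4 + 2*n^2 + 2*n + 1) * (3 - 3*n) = 27*n^5 - 27*n^4 - 6*n^3 + 3*n + 3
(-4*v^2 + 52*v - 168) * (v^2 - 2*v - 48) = -4*v^4 + 60*v^3 - 80*v^2 - 2160*v + 8064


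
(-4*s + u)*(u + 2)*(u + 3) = -4*s*u^2 - 20*s*u - 24*s + u^3 + 5*u^2 + 6*u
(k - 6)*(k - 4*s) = k^2 - 4*k*s - 6*k + 24*s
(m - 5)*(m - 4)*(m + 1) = m^3 - 8*m^2 + 11*m + 20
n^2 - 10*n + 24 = (n - 6)*(n - 4)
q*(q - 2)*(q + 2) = q^3 - 4*q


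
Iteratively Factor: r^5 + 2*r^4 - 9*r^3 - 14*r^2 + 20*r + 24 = (r - 2)*(r^4 + 4*r^3 - r^2 - 16*r - 12) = (r - 2)*(r + 1)*(r^3 + 3*r^2 - 4*r - 12) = (r - 2)*(r + 1)*(r + 3)*(r^2 - 4) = (r - 2)*(r + 1)*(r + 2)*(r + 3)*(r - 2)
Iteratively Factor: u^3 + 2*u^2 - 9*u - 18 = (u + 2)*(u^2 - 9) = (u + 2)*(u + 3)*(u - 3)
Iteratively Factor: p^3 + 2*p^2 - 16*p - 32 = (p - 4)*(p^2 + 6*p + 8) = (p - 4)*(p + 2)*(p + 4)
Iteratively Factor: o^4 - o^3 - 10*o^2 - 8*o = (o - 4)*(o^3 + 3*o^2 + 2*o) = (o - 4)*(o + 2)*(o^2 + o) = (o - 4)*(o + 1)*(o + 2)*(o)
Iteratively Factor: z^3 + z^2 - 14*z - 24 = (z - 4)*(z^2 + 5*z + 6) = (z - 4)*(z + 3)*(z + 2)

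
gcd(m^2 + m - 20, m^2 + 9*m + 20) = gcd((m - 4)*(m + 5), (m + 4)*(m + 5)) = m + 5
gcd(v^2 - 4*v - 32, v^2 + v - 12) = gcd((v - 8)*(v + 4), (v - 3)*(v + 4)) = v + 4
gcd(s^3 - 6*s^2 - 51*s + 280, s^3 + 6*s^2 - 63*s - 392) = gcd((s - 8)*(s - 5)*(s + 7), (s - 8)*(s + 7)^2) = s^2 - s - 56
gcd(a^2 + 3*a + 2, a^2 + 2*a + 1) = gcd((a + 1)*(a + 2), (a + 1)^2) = a + 1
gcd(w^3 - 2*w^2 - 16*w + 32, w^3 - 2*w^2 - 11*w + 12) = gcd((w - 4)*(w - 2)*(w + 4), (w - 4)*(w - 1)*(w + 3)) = w - 4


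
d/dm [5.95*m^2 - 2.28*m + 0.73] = 11.9*m - 2.28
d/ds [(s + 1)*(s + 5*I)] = 2*s + 1 + 5*I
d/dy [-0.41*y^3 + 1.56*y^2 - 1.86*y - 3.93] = -1.23*y^2 + 3.12*y - 1.86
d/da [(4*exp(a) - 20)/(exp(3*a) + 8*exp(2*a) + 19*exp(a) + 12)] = 4*(-(exp(a) - 5)*(3*exp(2*a) + 16*exp(a) + 19) + exp(3*a) + 8*exp(2*a) + 19*exp(a) + 12)*exp(a)/(exp(3*a) + 8*exp(2*a) + 19*exp(a) + 12)^2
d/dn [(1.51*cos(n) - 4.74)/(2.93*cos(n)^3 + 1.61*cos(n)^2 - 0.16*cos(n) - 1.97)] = (8.8486*cos(n)^3 - 39.2335*cos(n)^2 - 15.2628*cos(n) + 3.7331)*sin(n)/(8.5849*cos(n)^6 + 9.4346*cos(n)^5 + 1.6545*cos(n)^4 - 12.0594*cos(n)^3 - 6.3178*cos(n)^2 + 0.6304*cos(n) + 3.8809)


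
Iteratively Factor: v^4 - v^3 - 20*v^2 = (v - 5)*(v^3 + 4*v^2) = v*(v - 5)*(v^2 + 4*v) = v*(v - 5)*(v + 4)*(v)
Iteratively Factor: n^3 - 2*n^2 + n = (n)*(n^2 - 2*n + 1) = n*(n - 1)*(n - 1)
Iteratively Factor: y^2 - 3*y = (y)*(y - 3)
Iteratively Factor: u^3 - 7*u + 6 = (u - 2)*(u^2 + 2*u - 3) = (u - 2)*(u + 3)*(u - 1)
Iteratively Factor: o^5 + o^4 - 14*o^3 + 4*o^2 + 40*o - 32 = (o - 1)*(o^4 + 2*o^3 - 12*o^2 - 8*o + 32) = (o - 2)*(o - 1)*(o^3 + 4*o^2 - 4*o - 16) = (o - 2)*(o - 1)*(o + 4)*(o^2 - 4) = (o - 2)^2*(o - 1)*(o + 4)*(o + 2)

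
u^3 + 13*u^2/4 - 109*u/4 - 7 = (u - 4)*(u + 1/4)*(u + 7)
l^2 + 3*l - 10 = (l - 2)*(l + 5)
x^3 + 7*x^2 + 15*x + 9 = (x + 1)*(x + 3)^2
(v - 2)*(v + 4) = v^2 + 2*v - 8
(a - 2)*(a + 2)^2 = a^3 + 2*a^2 - 4*a - 8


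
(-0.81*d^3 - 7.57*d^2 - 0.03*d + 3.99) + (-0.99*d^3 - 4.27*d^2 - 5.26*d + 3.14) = -1.8*d^3 - 11.84*d^2 - 5.29*d + 7.13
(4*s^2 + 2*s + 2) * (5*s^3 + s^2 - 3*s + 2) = 20*s^5 + 14*s^4 + 4*s^2 - 2*s + 4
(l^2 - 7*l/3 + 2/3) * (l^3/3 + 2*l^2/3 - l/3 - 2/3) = l^5/3 - l^4/9 - 5*l^3/3 + 5*l^2/9 + 4*l/3 - 4/9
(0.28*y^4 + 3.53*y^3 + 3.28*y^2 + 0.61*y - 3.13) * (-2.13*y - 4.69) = -0.5964*y^5 - 8.8321*y^4 - 23.5421*y^3 - 16.6825*y^2 + 3.806*y + 14.6797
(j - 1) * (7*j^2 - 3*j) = 7*j^3 - 10*j^2 + 3*j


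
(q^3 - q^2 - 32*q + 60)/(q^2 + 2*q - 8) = (q^2 + q - 30)/(q + 4)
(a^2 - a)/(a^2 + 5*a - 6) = a/(a + 6)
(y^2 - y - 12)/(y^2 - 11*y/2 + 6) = 2*(y + 3)/(2*y - 3)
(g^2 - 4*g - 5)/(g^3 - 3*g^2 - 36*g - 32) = (g - 5)/(g^2 - 4*g - 32)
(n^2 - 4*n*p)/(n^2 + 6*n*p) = (n - 4*p)/(n + 6*p)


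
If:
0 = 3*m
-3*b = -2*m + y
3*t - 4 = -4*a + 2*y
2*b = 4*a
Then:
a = -y/6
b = -y/3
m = 0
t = 8*y/9 + 4/3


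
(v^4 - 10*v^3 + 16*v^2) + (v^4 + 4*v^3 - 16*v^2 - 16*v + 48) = 2*v^4 - 6*v^3 - 16*v + 48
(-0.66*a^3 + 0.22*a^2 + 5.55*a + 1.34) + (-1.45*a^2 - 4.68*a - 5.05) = -0.66*a^3 - 1.23*a^2 + 0.87*a - 3.71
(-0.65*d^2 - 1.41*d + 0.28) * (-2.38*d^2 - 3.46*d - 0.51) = 1.547*d^4 + 5.6048*d^3 + 4.5437*d^2 - 0.2497*d - 0.1428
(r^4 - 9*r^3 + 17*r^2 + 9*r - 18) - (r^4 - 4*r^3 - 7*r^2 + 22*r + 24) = -5*r^3 + 24*r^2 - 13*r - 42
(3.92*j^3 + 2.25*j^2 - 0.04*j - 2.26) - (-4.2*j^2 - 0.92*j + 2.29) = 3.92*j^3 + 6.45*j^2 + 0.88*j - 4.55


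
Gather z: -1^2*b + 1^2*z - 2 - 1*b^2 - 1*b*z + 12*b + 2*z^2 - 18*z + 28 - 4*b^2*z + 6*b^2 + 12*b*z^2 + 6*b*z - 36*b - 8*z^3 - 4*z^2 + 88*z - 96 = 5*b^2 - 25*b - 8*z^3 + z^2*(12*b - 2) + z*(-4*b^2 + 5*b + 71) - 70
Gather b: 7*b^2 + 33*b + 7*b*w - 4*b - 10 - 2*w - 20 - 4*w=7*b^2 + b*(7*w + 29) - 6*w - 30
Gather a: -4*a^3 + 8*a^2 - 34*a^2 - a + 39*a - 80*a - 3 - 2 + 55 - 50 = -4*a^3 - 26*a^2 - 42*a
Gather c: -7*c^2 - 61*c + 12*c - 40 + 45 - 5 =-7*c^2 - 49*c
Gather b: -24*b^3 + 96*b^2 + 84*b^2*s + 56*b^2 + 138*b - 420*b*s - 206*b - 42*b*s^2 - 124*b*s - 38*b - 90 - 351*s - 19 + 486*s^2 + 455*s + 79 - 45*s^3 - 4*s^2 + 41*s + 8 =-24*b^3 + b^2*(84*s + 152) + b*(-42*s^2 - 544*s - 106) - 45*s^3 + 482*s^2 + 145*s - 22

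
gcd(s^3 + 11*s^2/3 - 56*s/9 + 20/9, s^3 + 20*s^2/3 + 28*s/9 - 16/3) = s - 2/3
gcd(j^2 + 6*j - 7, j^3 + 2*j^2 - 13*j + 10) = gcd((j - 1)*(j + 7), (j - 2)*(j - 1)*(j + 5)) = j - 1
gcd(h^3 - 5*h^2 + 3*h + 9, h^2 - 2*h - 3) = h^2 - 2*h - 3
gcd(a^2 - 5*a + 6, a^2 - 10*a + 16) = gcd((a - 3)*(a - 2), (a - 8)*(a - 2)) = a - 2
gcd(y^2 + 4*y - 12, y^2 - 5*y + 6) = y - 2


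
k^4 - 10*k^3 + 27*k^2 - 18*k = k*(k - 6)*(k - 3)*(k - 1)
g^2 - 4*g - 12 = (g - 6)*(g + 2)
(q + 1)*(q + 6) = q^2 + 7*q + 6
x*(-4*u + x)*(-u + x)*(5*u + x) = 20*u^3*x - 21*u^2*x^2 + x^4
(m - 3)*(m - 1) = m^2 - 4*m + 3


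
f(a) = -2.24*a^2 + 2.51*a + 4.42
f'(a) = 2.51 - 4.48*a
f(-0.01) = 4.39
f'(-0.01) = 2.55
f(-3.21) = -26.72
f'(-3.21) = 16.89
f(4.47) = -29.12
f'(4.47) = -17.52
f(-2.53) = -16.27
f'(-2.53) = 13.84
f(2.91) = -7.24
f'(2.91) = -10.53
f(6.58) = -76.05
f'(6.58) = -26.97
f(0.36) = 5.03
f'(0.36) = 0.90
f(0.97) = 4.75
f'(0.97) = -1.84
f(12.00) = -288.02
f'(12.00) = -51.25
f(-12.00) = -348.26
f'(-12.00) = 56.27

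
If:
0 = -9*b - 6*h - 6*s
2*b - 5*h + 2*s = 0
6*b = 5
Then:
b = 5/6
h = -5/42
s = -95/84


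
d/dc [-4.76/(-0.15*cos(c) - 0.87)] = 0.714*sin(c)/(0.15*cos(c) + 0.87)^2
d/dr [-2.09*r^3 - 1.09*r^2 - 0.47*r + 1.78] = -6.27*r^2 - 2.18*r - 0.47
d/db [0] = 0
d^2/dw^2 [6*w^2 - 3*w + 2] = 12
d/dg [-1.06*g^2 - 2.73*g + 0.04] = -2.12*g - 2.73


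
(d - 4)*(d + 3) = d^2 - d - 12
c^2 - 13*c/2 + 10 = (c - 4)*(c - 5/2)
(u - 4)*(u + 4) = u^2 - 16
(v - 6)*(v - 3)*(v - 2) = v^3 - 11*v^2 + 36*v - 36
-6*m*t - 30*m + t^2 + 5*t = (-6*m + t)*(t + 5)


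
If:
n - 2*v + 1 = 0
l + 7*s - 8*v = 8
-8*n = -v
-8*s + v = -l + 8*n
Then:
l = 1472/225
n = 1/15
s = 184/225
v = 8/15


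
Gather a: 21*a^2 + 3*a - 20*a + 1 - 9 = 21*a^2 - 17*a - 8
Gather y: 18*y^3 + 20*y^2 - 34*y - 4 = 18*y^3 + 20*y^2 - 34*y - 4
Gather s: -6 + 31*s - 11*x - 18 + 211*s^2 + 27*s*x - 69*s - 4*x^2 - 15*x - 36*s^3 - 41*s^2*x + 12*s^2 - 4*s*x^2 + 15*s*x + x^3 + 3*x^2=-36*s^3 + s^2*(223 - 41*x) + s*(-4*x^2 + 42*x - 38) + x^3 - x^2 - 26*x - 24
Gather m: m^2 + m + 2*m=m^2 + 3*m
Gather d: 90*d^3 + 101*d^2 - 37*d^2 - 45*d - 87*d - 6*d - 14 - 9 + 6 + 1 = 90*d^3 + 64*d^2 - 138*d - 16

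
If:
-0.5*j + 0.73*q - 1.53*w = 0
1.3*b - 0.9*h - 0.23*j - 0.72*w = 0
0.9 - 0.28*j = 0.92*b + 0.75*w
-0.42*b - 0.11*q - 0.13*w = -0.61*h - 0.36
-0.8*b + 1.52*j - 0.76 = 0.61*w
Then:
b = 0.39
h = 0.02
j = 0.87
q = 1.43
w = 0.40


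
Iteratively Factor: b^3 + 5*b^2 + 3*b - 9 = (b + 3)*(b^2 + 2*b - 3) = (b + 3)^2*(b - 1)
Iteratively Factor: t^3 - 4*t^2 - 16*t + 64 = (t + 4)*(t^2 - 8*t + 16) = (t - 4)*(t + 4)*(t - 4)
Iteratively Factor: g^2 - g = (g - 1)*(g)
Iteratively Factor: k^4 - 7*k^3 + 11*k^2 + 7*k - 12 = (k - 3)*(k^3 - 4*k^2 - k + 4) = (k - 4)*(k - 3)*(k^2 - 1) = (k - 4)*(k - 3)*(k - 1)*(k + 1)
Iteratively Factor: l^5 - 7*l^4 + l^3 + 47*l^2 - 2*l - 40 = (l - 1)*(l^4 - 6*l^3 - 5*l^2 + 42*l + 40) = (l - 1)*(l + 1)*(l^3 - 7*l^2 + 2*l + 40) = (l - 1)*(l + 1)*(l + 2)*(l^2 - 9*l + 20) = (l - 4)*(l - 1)*(l + 1)*(l + 2)*(l - 5)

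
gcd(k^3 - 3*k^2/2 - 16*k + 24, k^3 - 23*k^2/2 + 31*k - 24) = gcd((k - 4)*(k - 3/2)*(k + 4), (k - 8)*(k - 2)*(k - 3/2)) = k - 3/2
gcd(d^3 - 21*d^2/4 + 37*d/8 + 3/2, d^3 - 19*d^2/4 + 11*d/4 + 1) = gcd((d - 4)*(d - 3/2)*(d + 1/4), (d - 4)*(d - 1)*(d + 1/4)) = d^2 - 15*d/4 - 1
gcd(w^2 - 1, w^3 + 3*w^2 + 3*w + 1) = w + 1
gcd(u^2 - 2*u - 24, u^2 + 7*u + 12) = u + 4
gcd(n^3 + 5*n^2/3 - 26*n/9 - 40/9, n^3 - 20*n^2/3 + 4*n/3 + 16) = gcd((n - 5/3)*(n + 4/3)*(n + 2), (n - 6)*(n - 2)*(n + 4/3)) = n + 4/3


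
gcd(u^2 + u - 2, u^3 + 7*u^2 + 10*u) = u + 2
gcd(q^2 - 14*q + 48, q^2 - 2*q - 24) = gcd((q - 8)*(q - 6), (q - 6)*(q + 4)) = q - 6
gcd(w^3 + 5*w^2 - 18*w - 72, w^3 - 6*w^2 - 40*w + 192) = w^2 + 2*w - 24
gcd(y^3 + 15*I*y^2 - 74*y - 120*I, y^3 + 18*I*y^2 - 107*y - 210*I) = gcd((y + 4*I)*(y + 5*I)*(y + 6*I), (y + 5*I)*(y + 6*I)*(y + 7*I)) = y^2 + 11*I*y - 30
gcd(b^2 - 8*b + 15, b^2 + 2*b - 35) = b - 5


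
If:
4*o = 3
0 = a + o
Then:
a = -3/4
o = 3/4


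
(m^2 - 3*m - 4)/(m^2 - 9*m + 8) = (m^2 - 3*m - 4)/(m^2 - 9*m + 8)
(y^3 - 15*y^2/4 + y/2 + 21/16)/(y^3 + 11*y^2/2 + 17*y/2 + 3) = (8*y^2 - 34*y + 21)/(8*(y^2 + 5*y + 6))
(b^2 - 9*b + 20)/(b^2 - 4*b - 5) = (b - 4)/(b + 1)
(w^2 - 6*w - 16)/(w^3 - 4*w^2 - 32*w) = (w + 2)/(w*(w + 4))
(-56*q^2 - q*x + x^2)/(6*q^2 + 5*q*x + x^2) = (-56*q^2 - q*x + x^2)/(6*q^2 + 5*q*x + x^2)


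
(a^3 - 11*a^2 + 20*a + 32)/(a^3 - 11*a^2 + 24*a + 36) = (a^2 - 12*a + 32)/(a^2 - 12*a + 36)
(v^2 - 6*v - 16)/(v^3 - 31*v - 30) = (-v^2 + 6*v + 16)/(-v^3 + 31*v + 30)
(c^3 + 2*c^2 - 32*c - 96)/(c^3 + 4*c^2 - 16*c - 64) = (c - 6)/(c - 4)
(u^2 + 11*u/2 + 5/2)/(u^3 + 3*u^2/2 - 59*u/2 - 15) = (u + 5)/(u^2 + u - 30)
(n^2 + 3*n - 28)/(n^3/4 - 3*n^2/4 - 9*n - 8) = 4*(-n^2 - 3*n + 28)/(-n^3 + 3*n^2 + 36*n + 32)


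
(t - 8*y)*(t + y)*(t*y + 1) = t^3*y - 7*t^2*y^2 + t^2 - 8*t*y^3 - 7*t*y - 8*y^2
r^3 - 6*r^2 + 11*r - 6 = (r - 3)*(r - 2)*(r - 1)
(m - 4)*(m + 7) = m^2 + 3*m - 28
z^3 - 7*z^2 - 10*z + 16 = (z - 8)*(z - 1)*(z + 2)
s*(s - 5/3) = s^2 - 5*s/3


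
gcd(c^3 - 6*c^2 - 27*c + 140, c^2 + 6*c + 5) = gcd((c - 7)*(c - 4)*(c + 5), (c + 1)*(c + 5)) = c + 5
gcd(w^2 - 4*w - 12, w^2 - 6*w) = w - 6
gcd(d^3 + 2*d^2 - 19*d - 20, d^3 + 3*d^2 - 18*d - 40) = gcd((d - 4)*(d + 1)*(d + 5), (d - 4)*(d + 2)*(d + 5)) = d^2 + d - 20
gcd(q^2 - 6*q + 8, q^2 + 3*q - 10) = q - 2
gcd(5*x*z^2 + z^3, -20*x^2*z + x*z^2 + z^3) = 5*x*z + z^2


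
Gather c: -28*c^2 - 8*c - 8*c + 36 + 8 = -28*c^2 - 16*c + 44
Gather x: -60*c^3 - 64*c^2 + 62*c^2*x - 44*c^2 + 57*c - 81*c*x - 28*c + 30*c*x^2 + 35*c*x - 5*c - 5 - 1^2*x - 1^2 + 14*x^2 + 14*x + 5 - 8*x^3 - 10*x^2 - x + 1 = -60*c^3 - 108*c^2 + 24*c - 8*x^3 + x^2*(30*c + 4) + x*(62*c^2 - 46*c + 12)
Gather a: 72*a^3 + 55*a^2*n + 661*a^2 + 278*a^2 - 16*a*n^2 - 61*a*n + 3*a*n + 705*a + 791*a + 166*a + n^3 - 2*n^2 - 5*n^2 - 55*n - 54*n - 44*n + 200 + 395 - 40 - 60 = 72*a^3 + a^2*(55*n + 939) + a*(-16*n^2 - 58*n + 1662) + n^3 - 7*n^2 - 153*n + 495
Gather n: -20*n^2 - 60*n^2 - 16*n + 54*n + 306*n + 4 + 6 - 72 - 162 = -80*n^2 + 344*n - 224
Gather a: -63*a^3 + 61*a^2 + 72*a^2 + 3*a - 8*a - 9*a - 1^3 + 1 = -63*a^3 + 133*a^2 - 14*a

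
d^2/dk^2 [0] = 0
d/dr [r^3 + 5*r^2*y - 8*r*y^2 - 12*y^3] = 3*r^2 + 10*r*y - 8*y^2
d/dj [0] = 0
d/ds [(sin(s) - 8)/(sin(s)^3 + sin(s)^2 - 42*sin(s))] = (-2*sin(s)^3 + 23*sin(s)^2 + 16*sin(s) - 336)*cos(s)/((sin(s)^2 + sin(s) - 42)^2*sin(s)^2)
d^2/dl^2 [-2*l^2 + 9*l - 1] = -4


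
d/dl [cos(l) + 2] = -sin(l)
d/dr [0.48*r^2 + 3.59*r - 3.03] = 0.96*r + 3.59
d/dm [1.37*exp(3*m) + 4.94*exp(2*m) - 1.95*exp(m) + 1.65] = (4.11*exp(2*m) + 9.88*exp(m) - 1.95)*exp(m)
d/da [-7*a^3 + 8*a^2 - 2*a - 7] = -21*a^2 + 16*a - 2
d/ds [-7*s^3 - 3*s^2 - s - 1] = -21*s^2 - 6*s - 1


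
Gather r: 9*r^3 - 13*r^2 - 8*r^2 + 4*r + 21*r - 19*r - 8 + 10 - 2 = 9*r^3 - 21*r^2 + 6*r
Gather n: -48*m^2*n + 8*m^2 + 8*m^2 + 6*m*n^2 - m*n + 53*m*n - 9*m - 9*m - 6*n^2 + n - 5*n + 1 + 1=16*m^2 - 18*m + n^2*(6*m - 6) + n*(-48*m^2 + 52*m - 4) + 2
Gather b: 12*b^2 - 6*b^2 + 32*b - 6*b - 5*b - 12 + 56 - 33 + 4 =6*b^2 + 21*b + 15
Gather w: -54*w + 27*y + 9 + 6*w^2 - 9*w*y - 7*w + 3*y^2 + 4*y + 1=6*w^2 + w*(-9*y - 61) + 3*y^2 + 31*y + 10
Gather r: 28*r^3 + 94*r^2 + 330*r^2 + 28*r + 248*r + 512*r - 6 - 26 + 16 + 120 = 28*r^3 + 424*r^2 + 788*r + 104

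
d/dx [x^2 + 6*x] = 2*x + 6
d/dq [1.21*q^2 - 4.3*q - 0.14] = 2.42*q - 4.3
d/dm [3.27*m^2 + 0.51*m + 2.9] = 6.54*m + 0.51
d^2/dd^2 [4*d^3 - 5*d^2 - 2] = 24*d - 10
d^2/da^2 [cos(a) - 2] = -cos(a)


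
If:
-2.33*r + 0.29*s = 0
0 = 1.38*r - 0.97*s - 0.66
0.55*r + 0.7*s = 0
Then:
No Solution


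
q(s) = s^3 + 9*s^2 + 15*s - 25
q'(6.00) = 231.00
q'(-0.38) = 8.59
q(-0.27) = -28.41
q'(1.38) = 45.55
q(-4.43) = -1.76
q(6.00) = 605.00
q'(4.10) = 139.23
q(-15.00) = -1600.00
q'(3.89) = 130.42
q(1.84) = 39.30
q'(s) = 3*s^2 + 18*s + 15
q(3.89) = 228.40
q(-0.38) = -29.46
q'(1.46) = 47.67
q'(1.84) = 58.28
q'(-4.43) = -5.87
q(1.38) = 15.47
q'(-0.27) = 10.36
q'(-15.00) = 420.00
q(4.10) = 256.71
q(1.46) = 19.20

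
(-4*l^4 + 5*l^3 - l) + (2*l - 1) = -4*l^4 + 5*l^3 + l - 1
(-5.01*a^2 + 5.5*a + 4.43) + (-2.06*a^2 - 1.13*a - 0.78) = -7.07*a^2 + 4.37*a + 3.65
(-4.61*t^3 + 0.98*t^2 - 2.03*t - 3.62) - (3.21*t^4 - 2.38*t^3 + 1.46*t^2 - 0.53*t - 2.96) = -3.21*t^4 - 2.23*t^3 - 0.48*t^2 - 1.5*t - 0.66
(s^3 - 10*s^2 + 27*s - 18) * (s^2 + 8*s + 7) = s^5 - 2*s^4 - 46*s^3 + 128*s^2 + 45*s - 126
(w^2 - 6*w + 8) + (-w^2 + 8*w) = 2*w + 8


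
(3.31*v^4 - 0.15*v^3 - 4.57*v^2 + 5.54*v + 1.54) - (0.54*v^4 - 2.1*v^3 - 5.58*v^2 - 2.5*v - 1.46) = 2.77*v^4 + 1.95*v^3 + 1.01*v^2 + 8.04*v + 3.0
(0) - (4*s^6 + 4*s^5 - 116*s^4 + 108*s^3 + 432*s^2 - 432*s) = -4*s^6 - 4*s^5 + 116*s^4 - 108*s^3 - 432*s^2 + 432*s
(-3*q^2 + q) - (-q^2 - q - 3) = -2*q^2 + 2*q + 3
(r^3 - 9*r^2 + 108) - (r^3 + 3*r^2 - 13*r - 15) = -12*r^2 + 13*r + 123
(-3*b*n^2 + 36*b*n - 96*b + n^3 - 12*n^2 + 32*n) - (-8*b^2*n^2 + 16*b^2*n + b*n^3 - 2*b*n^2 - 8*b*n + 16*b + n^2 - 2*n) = 8*b^2*n^2 - 16*b^2*n - b*n^3 - b*n^2 + 44*b*n - 112*b + n^3 - 13*n^2 + 34*n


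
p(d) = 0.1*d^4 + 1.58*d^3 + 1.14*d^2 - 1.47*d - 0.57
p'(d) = 0.4*d^3 + 4.74*d^2 + 2.28*d - 1.47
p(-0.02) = -0.54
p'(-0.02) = -1.51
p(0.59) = -0.70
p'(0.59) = 1.61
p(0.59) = -0.70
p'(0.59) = 1.61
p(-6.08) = -167.95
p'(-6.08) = 69.99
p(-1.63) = -1.28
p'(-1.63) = 5.68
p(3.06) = 59.65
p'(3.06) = 61.35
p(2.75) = 42.59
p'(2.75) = 48.96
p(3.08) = 60.88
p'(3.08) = 62.21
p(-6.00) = -162.39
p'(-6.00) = 69.09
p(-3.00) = -20.46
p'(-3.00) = 23.55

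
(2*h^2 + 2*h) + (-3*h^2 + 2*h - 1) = -h^2 + 4*h - 1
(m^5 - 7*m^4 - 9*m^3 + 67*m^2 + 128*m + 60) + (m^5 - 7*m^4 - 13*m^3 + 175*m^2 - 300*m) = 2*m^5 - 14*m^4 - 22*m^3 + 242*m^2 - 172*m + 60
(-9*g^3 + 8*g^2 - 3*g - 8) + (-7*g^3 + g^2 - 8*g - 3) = -16*g^3 + 9*g^2 - 11*g - 11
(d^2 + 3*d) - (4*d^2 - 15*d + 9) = -3*d^2 + 18*d - 9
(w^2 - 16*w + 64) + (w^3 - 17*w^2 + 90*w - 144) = w^3 - 16*w^2 + 74*w - 80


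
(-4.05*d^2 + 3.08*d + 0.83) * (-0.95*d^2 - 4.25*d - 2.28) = 3.8475*d^4 + 14.2865*d^3 - 4.6445*d^2 - 10.5499*d - 1.8924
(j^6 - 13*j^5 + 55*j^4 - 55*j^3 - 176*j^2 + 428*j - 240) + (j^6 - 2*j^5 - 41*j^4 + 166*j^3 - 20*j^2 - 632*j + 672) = 2*j^6 - 15*j^5 + 14*j^4 + 111*j^3 - 196*j^2 - 204*j + 432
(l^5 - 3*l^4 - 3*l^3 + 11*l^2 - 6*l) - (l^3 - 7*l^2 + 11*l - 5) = l^5 - 3*l^4 - 4*l^3 + 18*l^2 - 17*l + 5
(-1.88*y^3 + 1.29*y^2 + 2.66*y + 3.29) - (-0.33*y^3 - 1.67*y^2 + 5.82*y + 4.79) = -1.55*y^3 + 2.96*y^2 - 3.16*y - 1.5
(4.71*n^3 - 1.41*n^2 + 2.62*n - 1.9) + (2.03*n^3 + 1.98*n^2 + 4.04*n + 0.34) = 6.74*n^3 + 0.57*n^2 + 6.66*n - 1.56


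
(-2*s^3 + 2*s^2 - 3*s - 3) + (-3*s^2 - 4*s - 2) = -2*s^3 - s^2 - 7*s - 5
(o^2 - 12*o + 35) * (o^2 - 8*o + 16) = o^4 - 20*o^3 + 147*o^2 - 472*o + 560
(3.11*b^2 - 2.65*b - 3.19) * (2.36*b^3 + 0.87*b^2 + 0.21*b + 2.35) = 7.3396*b^5 - 3.5483*b^4 - 9.1808*b^3 + 3.9767*b^2 - 6.8974*b - 7.4965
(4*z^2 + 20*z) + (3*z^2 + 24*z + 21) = 7*z^2 + 44*z + 21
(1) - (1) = 0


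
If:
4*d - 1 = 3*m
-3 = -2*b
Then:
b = 3/2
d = 3*m/4 + 1/4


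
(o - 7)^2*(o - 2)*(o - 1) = o^4 - 17*o^3 + 93*o^2 - 175*o + 98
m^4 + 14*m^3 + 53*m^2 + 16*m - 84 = (m - 1)*(m + 2)*(m + 6)*(m + 7)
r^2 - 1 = (r - 1)*(r + 1)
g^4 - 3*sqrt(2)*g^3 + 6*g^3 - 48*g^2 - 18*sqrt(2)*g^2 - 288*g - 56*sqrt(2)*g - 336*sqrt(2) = (g + 6)*(g - 7*sqrt(2))*(g + 2*sqrt(2))^2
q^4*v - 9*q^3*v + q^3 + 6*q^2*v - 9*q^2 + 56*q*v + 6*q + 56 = (q - 7)*(q - 4)*(q + 2)*(q*v + 1)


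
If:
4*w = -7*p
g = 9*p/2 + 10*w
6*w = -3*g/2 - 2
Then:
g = -13/15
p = 1/15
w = -7/60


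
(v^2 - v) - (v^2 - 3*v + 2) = 2*v - 2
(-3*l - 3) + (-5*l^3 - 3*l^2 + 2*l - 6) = -5*l^3 - 3*l^2 - l - 9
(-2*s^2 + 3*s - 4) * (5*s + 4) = -10*s^3 + 7*s^2 - 8*s - 16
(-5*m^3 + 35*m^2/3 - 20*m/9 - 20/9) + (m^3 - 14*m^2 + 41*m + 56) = -4*m^3 - 7*m^2/3 + 349*m/9 + 484/9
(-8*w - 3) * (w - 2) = -8*w^2 + 13*w + 6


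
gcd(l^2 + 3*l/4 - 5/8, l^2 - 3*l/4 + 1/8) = l - 1/2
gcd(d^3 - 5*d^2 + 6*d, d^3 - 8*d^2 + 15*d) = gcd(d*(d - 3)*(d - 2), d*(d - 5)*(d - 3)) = d^2 - 3*d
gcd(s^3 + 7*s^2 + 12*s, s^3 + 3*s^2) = s^2 + 3*s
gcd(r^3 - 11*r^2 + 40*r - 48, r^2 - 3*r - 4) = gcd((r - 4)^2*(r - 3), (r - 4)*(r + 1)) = r - 4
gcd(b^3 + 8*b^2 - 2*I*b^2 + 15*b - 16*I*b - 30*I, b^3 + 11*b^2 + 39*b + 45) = b^2 + 8*b + 15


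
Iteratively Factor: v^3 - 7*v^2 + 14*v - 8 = (v - 1)*(v^2 - 6*v + 8) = (v - 2)*(v - 1)*(v - 4)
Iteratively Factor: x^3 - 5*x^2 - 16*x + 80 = (x - 4)*(x^2 - x - 20) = (x - 4)*(x + 4)*(x - 5)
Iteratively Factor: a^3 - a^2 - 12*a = (a - 4)*(a^2 + 3*a) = (a - 4)*(a + 3)*(a)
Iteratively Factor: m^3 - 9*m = (m + 3)*(m^2 - 3*m) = m*(m + 3)*(m - 3)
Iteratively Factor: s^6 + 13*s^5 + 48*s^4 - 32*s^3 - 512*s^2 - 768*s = (s + 4)*(s^5 + 9*s^4 + 12*s^3 - 80*s^2 - 192*s) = (s + 4)^2*(s^4 + 5*s^3 - 8*s^2 - 48*s) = (s + 4)^3*(s^3 + s^2 - 12*s) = s*(s + 4)^3*(s^2 + s - 12) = s*(s + 4)^4*(s - 3)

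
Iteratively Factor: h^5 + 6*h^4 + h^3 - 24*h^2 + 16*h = (h - 1)*(h^4 + 7*h^3 + 8*h^2 - 16*h) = (h - 1)^2*(h^3 + 8*h^2 + 16*h) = (h - 1)^2*(h + 4)*(h^2 + 4*h) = h*(h - 1)^2*(h + 4)*(h + 4)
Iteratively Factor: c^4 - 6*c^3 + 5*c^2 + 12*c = (c - 3)*(c^3 - 3*c^2 - 4*c) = (c - 4)*(c - 3)*(c^2 + c) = (c - 4)*(c - 3)*(c + 1)*(c)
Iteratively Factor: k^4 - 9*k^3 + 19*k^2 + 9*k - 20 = (k + 1)*(k^3 - 10*k^2 + 29*k - 20) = (k - 1)*(k + 1)*(k^2 - 9*k + 20) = (k - 4)*(k - 1)*(k + 1)*(k - 5)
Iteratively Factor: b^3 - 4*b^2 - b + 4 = (b - 4)*(b^2 - 1) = (b - 4)*(b - 1)*(b + 1)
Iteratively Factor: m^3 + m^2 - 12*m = (m - 3)*(m^2 + 4*m) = (m - 3)*(m + 4)*(m)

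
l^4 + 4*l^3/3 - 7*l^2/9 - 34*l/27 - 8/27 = (l - 1)*(l + 1/3)*(l + 2/3)*(l + 4/3)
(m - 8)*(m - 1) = m^2 - 9*m + 8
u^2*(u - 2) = u^3 - 2*u^2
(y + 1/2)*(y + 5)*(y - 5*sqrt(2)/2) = y^3 - 5*sqrt(2)*y^2/2 + 11*y^2/2 - 55*sqrt(2)*y/4 + 5*y/2 - 25*sqrt(2)/4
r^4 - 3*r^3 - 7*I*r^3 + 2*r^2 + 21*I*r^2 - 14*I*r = r*(r - 2)*(r - 1)*(r - 7*I)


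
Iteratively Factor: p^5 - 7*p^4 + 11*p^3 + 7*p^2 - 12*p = (p - 1)*(p^4 - 6*p^3 + 5*p^2 + 12*p) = (p - 4)*(p - 1)*(p^3 - 2*p^2 - 3*p) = p*(p - 4)*(p - 1)*(p^2 - 2*p - 3) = p*(p - 4)*(p - 3)*(p - 1)*(p + 1)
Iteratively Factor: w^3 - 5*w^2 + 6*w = (w - 3)*(w^2 - 2*w) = (w - 3)*(w - 2)*(w)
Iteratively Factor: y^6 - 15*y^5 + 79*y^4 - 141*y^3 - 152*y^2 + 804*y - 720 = (y + 2)*(y^5 - 17*y^4 + 113*y^3 - 367*y^2 + 582*y - 360) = (y - 3)*(y + 2)*(y^4 - 14*y^3 + 71*y^2 - 154*y + 120) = (y - 3)^2*(y + 2)*(y^3 - 11*y^2 + 38*y - 40) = (y - 5)*(y - 3)^2*(y + 2)*(y^2 - 6*y + 8) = (y - 5)*(y - 3)^2*(y - 2)*(y + 2)*(y - 4)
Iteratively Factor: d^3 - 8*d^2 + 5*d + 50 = (d - 5)*(d^2 - 3*d - 10) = (d - 5)^2*(d + 2)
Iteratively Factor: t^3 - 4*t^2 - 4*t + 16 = (t + 2)*(t^2 - 6*t + 8) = (t - 2)*(t + 2)*(t - 4)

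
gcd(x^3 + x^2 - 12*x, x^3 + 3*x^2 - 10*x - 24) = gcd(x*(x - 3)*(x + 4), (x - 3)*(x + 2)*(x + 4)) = x^2 + x - 12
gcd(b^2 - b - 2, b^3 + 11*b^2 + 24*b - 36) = 1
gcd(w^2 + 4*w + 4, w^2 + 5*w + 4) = 1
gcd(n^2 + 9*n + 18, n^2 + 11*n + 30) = n + 6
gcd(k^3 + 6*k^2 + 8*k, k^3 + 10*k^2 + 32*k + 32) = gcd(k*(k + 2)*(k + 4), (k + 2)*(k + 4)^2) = k^2 + 6*k + 8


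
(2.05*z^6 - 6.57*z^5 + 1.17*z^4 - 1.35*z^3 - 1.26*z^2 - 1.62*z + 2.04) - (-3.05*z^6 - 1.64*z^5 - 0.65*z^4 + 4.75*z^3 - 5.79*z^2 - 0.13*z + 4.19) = 5.1*z^6 - 4.93*z^5 + 1.82*z^4 - 6.1*z^3 + 4.53*z^2 - 1.49*z - 2.15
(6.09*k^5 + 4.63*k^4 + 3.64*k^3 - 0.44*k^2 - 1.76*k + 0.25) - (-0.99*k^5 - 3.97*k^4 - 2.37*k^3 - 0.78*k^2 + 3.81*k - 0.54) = 7.08*k^5 + 8.6*k^4 + 6.01*k^3 + 0.34*k^2 - 5.57*k + 0.79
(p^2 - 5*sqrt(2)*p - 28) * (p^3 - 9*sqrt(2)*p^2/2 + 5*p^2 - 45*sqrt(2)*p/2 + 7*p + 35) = p^5 - 19*sqrt(2)*p^4/2 + 5*p^4 - 95*sqrt(2)*p^3/2 + 24*p^3 + 120*p^2 + 91*sqrt(2)*p^2 - 196*p + 455*sqrt(2)*p - 980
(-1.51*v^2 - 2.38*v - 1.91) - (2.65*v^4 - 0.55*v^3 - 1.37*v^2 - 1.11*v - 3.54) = -2.65*v^4 + 0.55*v^3 - 0.14*v^2 - 1.27*v + 1.63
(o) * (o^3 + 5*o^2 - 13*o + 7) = o^4 + 5*o^3 - 13*o^2 + 7*o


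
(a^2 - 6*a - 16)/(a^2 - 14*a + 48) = (a + 2)/(a - 6)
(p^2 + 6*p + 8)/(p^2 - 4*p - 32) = (p + 2)/(p - 8)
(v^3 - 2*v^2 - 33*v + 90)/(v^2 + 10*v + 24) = (v^2 - 8*v + 15)/(v + 4)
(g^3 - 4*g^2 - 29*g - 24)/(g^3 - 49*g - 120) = (g + 1)/(g + 5)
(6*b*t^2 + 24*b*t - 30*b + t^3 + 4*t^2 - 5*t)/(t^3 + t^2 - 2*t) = (6*b*t + 30*b + t^2 + 5*t)/(t*(t + 2))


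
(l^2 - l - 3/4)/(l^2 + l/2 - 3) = (l + 1/2)/(l + 2)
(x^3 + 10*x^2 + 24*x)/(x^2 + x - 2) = x*(x^2 + 10*x + 24)/(x^2 + x - 2)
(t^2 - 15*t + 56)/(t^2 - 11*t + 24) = (t - 7)/(t - 3)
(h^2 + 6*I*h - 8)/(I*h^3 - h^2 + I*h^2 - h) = (h^2 + 6*I*h - 8)/(h*(I*h^2 - h + I*h - 1))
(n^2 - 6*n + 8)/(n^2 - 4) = (n - 4)/(n + 2)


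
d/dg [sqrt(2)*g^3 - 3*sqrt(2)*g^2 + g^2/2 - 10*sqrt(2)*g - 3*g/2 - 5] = 3*sqrt(2)*g^2 - 6*sqrt(2)*g + g - 10*sqrt(2) - 3/2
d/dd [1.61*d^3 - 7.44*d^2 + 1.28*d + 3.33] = 4.83*d^2 - 14.88*d + 1.28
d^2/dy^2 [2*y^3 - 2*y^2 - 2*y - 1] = 12*y - 4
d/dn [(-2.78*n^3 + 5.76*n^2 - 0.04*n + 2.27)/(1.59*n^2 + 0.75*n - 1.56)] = (-4.4202*n^4 - 4.17*n^3 + 17.394*n^2 - 25.1898*n - 1.6401)/(2.5281*n^4 + 2.385*n^3 - 4.3983*n^2 - 2.34*n + 2.4336)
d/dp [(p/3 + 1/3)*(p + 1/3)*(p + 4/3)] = p^2 + 16*p/9 + 19/27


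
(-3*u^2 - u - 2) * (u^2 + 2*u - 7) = -3*u^4 - 7*u^3 + 17*u^2 + 3*u + 14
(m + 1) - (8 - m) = 2*m - 7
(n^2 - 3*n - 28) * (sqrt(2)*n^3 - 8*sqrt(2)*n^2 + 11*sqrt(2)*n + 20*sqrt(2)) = sqrt(2)*n^5 - 11*sqrt(2)*n^4 + 7*sqrt(2)*n^3 + 211*sqrt(2)*n^2 - 368*sqrt(2)*n - 560*sqrt(2)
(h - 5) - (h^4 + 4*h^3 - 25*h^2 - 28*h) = -h^4 - 4*h^3 + 25*h^2 + 29*h - 5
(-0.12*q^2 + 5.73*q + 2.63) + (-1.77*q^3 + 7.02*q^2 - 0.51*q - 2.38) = -1.77*q^3 + 6.9*q^2 + 5.22*q + 0.25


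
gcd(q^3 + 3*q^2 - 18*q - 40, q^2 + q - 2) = q + 2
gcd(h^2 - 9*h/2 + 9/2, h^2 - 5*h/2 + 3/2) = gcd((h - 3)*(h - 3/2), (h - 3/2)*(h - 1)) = h - 3/2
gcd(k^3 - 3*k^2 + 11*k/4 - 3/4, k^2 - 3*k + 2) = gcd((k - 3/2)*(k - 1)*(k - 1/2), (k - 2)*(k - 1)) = k - 1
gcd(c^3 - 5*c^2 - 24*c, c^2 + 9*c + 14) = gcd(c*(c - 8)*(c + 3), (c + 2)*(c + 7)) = 1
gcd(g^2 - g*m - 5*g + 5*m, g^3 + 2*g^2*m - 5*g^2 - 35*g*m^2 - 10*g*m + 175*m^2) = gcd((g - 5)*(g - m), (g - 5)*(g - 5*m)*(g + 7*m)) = g - 5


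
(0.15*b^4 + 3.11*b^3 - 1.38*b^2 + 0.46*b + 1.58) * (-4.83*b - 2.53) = -0.7245*b^5 - 15.4008*b^4 - 1.2029*b^3 + 1.2696*b^2 - 8.7952*b - 3.9974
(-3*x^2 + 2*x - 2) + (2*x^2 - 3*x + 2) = -x^2 - x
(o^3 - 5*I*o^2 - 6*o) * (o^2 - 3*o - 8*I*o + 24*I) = o^5 - 3*o^4 - 13*I*o^4 - 46*o^3 + 39*I*o^3 + 138*o^2 + 48*I*o^2 - 144*I*o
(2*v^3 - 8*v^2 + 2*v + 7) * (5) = 10*v^3 - 40*v^2 + 10*v + 35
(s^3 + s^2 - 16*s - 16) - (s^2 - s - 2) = s^3 - 15*s - 14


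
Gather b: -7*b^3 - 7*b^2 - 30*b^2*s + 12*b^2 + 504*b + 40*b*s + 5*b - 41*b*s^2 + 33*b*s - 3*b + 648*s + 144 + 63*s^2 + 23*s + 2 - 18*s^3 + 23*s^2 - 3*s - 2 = -7*b^3 + b^2*(5 - 30*s) + b*(-41*s^2 + 73*s + 506) - 18*s^3 + 86*s^2 + 668*s + 144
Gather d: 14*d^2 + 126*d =14*d^2 + 126*d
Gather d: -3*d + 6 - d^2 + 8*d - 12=-d^2 + 5*d - 6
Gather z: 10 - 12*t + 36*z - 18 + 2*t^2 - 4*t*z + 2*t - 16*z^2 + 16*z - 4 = 2*t^2 - 10*t - 16*z^2 + z*(52 - 4*t) - 12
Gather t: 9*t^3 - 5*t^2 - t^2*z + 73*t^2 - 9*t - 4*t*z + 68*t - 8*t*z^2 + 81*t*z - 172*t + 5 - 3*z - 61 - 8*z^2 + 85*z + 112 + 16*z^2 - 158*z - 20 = 9*t^3 + t^2*(68 - z) + t*(-8*z^2 + 77*z - 113) + 8*z^2 - 76*z + 36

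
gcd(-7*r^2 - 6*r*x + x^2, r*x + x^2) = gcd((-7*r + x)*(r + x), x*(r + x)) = r + x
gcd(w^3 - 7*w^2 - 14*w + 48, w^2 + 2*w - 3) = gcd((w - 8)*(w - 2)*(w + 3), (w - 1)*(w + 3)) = w + 3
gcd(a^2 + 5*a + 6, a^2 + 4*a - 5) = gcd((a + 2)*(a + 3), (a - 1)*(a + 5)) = 1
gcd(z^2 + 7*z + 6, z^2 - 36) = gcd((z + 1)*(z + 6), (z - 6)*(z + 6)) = z + 6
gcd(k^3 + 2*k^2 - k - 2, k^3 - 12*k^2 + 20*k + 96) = k + 2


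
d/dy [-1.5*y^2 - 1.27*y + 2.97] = -3.0*y - 1.27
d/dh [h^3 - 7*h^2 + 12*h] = 3*h^2 - 14*h + 12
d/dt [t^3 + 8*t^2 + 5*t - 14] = 3*t^2 + 16*t + 5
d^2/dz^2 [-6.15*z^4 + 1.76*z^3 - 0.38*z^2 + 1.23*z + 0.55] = -73.8*z^2 + 10.56*z - 0.76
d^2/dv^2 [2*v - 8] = 0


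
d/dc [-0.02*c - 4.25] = -0.0200000000000000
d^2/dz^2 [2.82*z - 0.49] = 0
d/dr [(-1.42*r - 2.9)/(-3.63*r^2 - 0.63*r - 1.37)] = (-5.1546*r^2 - 21.054*r + 0.1184)/(13.1769*r^4 + 4.5738*r^3 + 10.3431*r^2 + 1.7262*r + 1.8769)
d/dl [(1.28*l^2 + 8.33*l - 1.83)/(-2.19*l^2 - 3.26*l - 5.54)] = (14.0699*l^2 - 22.1978*l - 52.114)/(4.7961*l^4 + 14.2788*l^3 + 34.8928*l^2 + 36.1208*l + 30.6916)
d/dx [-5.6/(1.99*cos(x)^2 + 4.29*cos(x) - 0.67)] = -(22.288*cos(x) + 24.024)*sin(x)/(1.99*cos(x)^2 + 4.29*cos(x) - 0.67)^2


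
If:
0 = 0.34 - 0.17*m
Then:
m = 2.00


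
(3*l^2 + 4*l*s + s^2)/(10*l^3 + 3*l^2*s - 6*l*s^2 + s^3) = (3*l + s)/(10*l^2 - 7*l*s + s^2)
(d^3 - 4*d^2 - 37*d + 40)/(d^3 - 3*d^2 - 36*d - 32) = (d^2 + 4*d - 5)/(d^2 + 5*d + 4)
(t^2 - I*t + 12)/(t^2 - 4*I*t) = (t + 3*I)/t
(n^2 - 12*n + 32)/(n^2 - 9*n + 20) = (n - 8)/(n - 5)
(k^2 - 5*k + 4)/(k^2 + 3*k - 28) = (k - 1)/(k + 7)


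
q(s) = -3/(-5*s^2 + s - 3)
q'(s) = -3*(10*s - 1)/(-5*s^2 + s - 3)^2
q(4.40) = 0.03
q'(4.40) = -0.01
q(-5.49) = 0.02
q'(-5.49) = 0.01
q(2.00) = 0.14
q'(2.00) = -0.13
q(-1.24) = 0.25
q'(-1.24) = 0.28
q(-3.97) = 0.03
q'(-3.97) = 0.02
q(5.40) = 0.02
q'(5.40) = -0.01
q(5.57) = 0.02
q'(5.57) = -0.01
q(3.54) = 0.05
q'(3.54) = -0.03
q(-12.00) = 0.00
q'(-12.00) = 0.00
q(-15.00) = 0.00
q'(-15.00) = 0.00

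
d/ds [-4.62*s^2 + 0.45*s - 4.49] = 0.45 - 9.24*s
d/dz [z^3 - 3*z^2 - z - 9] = 3*z^2 - 6*z - 1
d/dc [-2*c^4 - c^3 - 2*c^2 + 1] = c*(-8*c^2 - 3*c - 4)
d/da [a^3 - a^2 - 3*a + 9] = 3*a^2 - 2*a - 3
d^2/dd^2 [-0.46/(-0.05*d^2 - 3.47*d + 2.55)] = (-0.0023*d^2 - 0.15962*d + 0.46*(0.1*d + 3.47)*(0.2*d + 6.94) + 0.1173)/(0.05*d^2 + 3.47*d - 2.55)^3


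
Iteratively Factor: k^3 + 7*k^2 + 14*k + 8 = (k + 4)*(k^2 + 3*k + 2) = (k + 2)*(k + 4)*(k + 1)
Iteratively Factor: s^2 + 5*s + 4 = (s + 1)*(s + 4)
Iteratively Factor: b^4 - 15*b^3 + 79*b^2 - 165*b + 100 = (b - 5)*(b^3 - 10*b^2 + 29*b - 20) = (b - 5)^2*(b^2 - 5*b + 4) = (b - 5)^2*(b - 1)*(b - 4)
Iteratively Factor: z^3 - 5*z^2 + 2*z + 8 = (z - 2)*(z^2 - 3*z - 4) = (z - 2)*(z + 1)*(z - 4)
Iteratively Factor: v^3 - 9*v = (v)*(v^2 - 9) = v*(v + 3)*(v - 3)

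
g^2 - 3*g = g*(g - 3)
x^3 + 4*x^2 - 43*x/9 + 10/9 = (x - 2/3)*(x - 1/3)*(x + 5)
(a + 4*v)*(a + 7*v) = a^2 + 11*a*v + 28*v^2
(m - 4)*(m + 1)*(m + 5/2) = m^3 - m^2/2 - 23*m/2 - 10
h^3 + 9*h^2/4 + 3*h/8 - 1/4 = (h - 1/4)*(h + 1/2)*(h + 2)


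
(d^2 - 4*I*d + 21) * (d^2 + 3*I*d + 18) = d^4 - I*d^3 + 51*d^2 - 9*I*d + 378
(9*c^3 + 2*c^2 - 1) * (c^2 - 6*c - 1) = 9*c^5 - 52*c^4 - 21*c^3 - 3*c^2 + 6*c + 1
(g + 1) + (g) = 2*g + 1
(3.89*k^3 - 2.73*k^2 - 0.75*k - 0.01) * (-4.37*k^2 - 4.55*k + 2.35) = -16.9993*k^5 - 5.7694*k^4 + 24.8405*k^3 - 2.9593*k^2 - 1.717*k - 0.0235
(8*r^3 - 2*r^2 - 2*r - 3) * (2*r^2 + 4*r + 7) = 16*r^5 + 28*r^4 + 44*r^3 - 28*r^2 - 26*r - 21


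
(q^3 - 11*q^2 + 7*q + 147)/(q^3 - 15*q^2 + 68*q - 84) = (q^2 - 4*q - 21)/(q^2 - 8*q + 12)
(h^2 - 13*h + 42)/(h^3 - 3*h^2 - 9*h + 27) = (h^2 - 13*h + 42)/(h^3 - 3*h^2 - 9*h + 27)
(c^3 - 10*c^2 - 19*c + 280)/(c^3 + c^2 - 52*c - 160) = (c - 7)/(c + 4)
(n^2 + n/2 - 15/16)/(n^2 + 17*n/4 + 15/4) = (n - 3/4)/(n + 3)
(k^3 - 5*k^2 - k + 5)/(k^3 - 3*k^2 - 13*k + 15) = (k + 1)/(k + 3)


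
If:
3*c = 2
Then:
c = 2/3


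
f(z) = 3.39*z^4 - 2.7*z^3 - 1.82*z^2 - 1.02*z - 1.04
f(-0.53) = -0.34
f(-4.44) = 1521.38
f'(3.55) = 490.64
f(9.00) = 20115.85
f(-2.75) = 238.03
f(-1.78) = 44.27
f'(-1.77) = -95.15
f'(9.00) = 9195.36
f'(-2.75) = -334.27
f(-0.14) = -0.92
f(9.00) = 20115.85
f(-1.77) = 43.31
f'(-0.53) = -3.38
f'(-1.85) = -107.87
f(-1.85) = 51.42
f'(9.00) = 9195.36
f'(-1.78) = -96.68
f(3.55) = 390.02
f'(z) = 13.56*z^3 - 8.1*z^2 - 3.64*z - 1.02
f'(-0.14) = -0.71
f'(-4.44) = -1331.42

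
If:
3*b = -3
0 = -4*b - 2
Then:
No Solution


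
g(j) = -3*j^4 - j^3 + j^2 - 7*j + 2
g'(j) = -12*j^3 - 3*j^2 + 2*j - 7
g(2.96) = -266.19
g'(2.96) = -338.58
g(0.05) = 1.65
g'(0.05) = -6.91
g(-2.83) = -139.94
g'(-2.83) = 235.30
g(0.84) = -5.26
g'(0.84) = -14.55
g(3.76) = -662.95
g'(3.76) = -679.78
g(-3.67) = -453.64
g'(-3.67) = 538.42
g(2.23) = -93.92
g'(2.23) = -150.53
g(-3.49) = -363.95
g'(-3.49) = 459.58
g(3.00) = -280.00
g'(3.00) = -352.00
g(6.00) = -4108.00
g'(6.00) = -2695.00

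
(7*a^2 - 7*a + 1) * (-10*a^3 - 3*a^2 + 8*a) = -70*a^5 + 49*a^4 + 67*a^3 - 59*a^2 + 8*a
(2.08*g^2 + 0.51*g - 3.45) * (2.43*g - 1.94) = 5.0544*g^3 - 2.7959*g^2 - 9.3729*g + 6.693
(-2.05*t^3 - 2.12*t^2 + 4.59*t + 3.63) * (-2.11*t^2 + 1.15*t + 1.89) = 4.3255*t^5 + 2.1157*t^4 - 15.9974*t^3 - 6.3876*t^2 + 12.8496*t + 6.8607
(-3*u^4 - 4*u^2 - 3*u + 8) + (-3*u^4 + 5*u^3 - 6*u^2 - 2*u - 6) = -6*u^4 + 5*u^3 - 10*u^2 - 5*u + 2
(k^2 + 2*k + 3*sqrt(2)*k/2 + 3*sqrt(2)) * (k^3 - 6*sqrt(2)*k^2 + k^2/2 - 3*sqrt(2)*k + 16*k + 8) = k^5 - 9*sqrt(2)*k^4/2 + 5*k^4/2 - 45*sqrt(2)*k^3/4 - k^3 - 5*k^2 + 39*sqrt(2)*k^2/2 - 2*k + 60*sqrt(2)*k + 24*sqrt(2)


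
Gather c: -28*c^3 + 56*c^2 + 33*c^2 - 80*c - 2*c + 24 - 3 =-28*c^3 + 89*c^2 - 82*c + 21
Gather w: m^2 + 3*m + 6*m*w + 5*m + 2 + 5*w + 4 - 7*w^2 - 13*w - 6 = m^2 + 8*m - 7*w^2 + w*(6*m - 8)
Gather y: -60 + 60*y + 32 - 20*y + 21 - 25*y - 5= 15*y - 12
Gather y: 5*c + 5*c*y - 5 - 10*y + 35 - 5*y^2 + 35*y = 5*c - 5*y^2 + y*(5*c + 25) + 30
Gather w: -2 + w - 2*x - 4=w - 2*x - 6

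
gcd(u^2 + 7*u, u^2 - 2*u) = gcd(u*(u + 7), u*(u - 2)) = u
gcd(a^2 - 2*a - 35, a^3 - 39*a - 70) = a^2 - 2*a - 35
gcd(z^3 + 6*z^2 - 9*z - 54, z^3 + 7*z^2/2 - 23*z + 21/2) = z - 3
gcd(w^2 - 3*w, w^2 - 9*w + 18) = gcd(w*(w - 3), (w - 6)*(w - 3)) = w - 3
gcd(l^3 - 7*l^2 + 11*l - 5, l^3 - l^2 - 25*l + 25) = l^2 - 6*l + 5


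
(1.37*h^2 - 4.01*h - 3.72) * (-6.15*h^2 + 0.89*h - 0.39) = -8.4255*h^4 + 25.8808*h^3 + 18.7748*h^2 - 1.7469*h + 1.4508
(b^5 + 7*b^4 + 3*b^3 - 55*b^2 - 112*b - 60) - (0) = b^5 + 7*b^4 + 3*b^3 - 55*b^2 - 112*b - 60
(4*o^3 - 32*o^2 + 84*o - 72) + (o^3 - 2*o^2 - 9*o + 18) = 5*o^3 - 34*o^2 + 75*o - 54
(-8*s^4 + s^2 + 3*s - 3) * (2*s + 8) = -16*s^5 - 64*s^4 + 2*s^3 + 14*s^2 + 18*s - 24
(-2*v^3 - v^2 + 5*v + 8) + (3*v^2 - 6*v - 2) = -2*v^3 + 2*v^2 - v + 6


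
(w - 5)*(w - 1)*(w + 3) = w^3 - 3*w^2 - 13*w + 15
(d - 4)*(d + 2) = d^2 - 2*d - 8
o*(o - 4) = o^2 - 4*o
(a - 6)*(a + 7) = a^2 + a - 42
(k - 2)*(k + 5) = k^2 + 3*k - 10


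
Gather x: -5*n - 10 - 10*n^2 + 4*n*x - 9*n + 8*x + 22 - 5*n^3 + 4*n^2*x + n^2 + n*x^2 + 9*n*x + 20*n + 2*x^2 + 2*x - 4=-5*n^3 - 9*n^2 + 6*n + x^2*(n + 2) + x*(4*n^2 + 13*n + 10) + 8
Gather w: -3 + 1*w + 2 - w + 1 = 0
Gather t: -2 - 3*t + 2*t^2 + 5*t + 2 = 2*t^2 + 2*t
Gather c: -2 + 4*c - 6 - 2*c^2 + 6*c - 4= -2*c^2 + 10*c - 12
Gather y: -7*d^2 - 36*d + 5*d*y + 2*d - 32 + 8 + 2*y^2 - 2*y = -7*d^2 - 34*d + 2*y^2 + y*(5*d - 2) - 24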